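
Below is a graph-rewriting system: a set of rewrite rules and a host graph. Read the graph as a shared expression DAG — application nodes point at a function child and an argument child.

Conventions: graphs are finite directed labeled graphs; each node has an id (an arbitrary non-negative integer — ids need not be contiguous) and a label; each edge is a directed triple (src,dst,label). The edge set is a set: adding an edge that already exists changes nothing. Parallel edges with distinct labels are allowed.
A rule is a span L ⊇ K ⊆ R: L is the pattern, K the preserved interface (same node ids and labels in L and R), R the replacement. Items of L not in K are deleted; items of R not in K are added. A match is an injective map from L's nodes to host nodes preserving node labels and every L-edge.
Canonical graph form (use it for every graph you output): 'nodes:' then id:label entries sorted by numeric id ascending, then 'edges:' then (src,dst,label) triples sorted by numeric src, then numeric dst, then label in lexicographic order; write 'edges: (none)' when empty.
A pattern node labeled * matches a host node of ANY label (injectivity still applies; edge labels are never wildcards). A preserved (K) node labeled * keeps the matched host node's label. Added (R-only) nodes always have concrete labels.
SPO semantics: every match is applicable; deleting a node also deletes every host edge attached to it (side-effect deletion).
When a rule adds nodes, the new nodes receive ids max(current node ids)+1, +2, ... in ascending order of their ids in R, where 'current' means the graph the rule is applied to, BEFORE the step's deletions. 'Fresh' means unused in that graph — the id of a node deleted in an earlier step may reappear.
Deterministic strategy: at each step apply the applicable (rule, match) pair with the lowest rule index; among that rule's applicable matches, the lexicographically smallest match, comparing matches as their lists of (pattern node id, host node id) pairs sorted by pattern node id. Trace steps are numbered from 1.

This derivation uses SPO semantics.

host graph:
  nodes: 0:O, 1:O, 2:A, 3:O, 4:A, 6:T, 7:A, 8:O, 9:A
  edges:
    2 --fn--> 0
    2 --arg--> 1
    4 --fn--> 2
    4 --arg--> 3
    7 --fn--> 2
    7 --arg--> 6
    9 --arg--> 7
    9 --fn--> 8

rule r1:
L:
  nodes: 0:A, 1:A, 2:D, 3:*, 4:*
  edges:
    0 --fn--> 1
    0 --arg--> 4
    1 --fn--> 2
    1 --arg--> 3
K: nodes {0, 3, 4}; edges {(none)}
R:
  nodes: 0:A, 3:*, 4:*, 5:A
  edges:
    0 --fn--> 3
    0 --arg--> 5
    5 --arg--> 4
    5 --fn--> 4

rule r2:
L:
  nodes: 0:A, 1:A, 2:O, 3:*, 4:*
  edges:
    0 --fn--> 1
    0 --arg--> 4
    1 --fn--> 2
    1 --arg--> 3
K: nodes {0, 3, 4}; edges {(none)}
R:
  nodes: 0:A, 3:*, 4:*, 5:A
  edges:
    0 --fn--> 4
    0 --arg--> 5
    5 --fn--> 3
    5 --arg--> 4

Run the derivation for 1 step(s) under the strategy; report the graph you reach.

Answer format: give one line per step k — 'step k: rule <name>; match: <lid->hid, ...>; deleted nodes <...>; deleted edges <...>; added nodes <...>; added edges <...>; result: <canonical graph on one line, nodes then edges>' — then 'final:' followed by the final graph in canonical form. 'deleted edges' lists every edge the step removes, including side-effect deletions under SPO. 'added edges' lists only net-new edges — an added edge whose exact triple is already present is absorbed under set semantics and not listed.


step 1: rule r2; match: 0->4, 1->2, 2->0, 3->1, 4->3; deleted nodes 0, 2; deleted edges (2,0,fn); (2,1,arg); (4,2,fn); (4,3,arg); (7,2,fn); added nodes 10; added edges (4,3,fn); (4,10,arg); (10,1,fn); (10,3,arg); result: nodes: 1:O, 3:O, 4:A, 6:T, 7:A, 8:O, 9:A, 10:A edges: (4,3,fn); (4,10,arg); (7,6,arg); (9,7,arg); (9,8,fn); (10,1,fn); (10,3,arg)
final:
nodes: 1:O, 3:O, 4:A, 6:T, 7:A, 8:O, 9:A, 10:A
edges: (4,3,fn); (4,10,arg); (7,6,arg); (9,7,arg); (9,8,fn); (10,1,fn); (10,3,arg)


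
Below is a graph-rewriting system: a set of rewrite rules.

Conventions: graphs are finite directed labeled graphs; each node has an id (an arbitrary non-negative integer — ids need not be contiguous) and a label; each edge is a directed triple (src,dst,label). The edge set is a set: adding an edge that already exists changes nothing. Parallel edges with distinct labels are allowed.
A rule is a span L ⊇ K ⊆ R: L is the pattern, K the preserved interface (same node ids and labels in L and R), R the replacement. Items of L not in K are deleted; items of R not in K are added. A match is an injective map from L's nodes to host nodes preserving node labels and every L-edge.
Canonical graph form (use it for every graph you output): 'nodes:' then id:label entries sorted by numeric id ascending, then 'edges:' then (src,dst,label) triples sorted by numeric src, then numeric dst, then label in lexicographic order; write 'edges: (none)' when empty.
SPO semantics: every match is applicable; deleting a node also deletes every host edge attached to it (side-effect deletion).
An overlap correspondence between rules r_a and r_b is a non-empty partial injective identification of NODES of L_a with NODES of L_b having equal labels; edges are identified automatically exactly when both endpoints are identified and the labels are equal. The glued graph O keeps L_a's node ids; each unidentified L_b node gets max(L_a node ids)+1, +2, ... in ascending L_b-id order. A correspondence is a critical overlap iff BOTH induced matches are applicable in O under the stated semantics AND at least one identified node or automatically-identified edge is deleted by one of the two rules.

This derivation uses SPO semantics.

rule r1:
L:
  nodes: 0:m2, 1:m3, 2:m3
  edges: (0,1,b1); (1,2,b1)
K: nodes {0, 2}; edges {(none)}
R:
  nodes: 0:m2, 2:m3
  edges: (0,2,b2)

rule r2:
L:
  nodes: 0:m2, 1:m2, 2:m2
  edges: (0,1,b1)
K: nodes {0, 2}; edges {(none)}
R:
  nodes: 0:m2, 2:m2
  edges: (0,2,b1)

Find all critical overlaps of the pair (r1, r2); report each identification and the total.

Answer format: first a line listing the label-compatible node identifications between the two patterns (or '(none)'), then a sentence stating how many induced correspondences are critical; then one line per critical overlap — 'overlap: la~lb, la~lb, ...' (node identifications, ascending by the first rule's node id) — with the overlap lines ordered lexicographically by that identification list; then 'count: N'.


label-compatible node identifications between L(r1) and L(r2): 0~0, 0~1, 0~2
1 of the induced correspondences is a critical overlap of r1 and r2.
overlap: 0~1
count: 1


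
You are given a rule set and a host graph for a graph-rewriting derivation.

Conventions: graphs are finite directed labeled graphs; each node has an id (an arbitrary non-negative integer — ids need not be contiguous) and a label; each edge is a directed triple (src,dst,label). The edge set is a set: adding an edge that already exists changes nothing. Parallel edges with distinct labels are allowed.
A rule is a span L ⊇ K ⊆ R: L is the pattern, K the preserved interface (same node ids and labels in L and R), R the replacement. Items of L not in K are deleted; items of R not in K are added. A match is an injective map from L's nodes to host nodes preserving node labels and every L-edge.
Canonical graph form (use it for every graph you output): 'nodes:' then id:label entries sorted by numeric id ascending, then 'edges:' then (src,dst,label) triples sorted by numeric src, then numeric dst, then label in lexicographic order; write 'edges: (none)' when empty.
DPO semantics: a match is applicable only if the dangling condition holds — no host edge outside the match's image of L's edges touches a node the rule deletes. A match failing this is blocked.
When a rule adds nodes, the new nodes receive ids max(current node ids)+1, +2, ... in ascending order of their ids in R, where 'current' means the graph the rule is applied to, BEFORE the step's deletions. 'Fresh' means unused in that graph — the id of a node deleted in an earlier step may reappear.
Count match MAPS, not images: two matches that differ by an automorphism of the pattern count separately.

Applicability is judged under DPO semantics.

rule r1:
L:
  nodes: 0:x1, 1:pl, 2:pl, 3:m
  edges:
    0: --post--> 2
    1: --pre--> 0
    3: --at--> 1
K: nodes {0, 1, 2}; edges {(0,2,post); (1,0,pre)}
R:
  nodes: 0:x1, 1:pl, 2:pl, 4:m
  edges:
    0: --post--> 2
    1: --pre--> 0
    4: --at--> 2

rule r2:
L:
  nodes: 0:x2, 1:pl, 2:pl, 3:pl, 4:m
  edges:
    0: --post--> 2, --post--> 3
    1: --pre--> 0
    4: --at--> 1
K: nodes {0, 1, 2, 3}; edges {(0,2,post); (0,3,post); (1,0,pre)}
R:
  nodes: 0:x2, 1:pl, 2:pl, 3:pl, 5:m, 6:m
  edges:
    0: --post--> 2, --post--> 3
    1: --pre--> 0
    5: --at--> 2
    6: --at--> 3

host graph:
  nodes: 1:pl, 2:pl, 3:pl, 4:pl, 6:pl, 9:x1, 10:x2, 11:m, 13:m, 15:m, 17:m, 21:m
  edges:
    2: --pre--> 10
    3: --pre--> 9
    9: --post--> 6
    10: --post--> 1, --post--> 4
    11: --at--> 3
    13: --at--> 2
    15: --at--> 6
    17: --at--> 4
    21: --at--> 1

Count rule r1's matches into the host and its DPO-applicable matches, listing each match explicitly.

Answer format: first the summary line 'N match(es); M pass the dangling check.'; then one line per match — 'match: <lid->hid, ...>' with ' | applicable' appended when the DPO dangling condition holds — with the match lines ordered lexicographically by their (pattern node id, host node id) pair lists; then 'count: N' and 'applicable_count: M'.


1 match(es); 1 pass the dangling check.
match: 0->9, 1->3, 2->6, 3->11 | applicable
count: 1
applicable_count: 1


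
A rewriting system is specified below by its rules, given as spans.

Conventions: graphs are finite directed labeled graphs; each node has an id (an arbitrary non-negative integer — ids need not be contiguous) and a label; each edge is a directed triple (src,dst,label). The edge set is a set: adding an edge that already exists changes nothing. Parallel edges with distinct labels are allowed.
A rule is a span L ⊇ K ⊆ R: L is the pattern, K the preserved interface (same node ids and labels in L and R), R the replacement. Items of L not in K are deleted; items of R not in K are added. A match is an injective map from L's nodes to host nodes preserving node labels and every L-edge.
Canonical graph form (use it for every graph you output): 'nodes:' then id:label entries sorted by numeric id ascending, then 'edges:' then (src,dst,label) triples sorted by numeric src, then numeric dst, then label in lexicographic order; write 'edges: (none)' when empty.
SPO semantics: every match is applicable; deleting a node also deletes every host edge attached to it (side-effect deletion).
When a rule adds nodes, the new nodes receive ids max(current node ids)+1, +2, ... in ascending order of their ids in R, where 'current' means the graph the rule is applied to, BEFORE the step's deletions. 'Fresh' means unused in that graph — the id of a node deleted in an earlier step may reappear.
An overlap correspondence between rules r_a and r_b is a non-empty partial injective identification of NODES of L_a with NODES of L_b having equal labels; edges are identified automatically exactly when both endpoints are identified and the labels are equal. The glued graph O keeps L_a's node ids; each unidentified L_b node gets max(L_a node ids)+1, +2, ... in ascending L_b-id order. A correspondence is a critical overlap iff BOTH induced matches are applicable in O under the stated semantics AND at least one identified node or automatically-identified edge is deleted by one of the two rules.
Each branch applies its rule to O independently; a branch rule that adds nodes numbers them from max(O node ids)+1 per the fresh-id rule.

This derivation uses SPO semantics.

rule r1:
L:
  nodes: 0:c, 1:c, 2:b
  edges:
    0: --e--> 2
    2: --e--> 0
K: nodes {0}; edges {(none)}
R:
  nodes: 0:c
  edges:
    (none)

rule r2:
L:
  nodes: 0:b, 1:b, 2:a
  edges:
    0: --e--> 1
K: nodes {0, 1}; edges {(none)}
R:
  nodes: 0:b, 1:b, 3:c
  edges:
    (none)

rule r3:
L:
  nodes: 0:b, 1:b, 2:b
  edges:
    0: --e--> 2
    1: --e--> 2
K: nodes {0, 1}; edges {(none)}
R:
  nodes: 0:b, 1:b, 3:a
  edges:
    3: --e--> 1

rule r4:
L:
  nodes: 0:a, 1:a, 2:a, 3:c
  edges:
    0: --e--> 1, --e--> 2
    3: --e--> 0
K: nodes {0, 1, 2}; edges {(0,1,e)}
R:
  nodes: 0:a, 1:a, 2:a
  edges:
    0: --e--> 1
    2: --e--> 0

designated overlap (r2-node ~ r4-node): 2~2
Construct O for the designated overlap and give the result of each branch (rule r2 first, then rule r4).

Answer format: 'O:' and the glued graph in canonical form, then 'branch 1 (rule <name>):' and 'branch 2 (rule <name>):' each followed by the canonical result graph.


O:
nodes: 0:b, 1:b, 2:a, 3:a, 4:a, 5:c
edges: (0,1,e); (3,2,e); (3,4,e); (5,3,e)
branch 1 (rule r2):
nodes: 0:b, 1:b, 3:a, 4:a, 5:c, 6:c
edges: (3,4,e); (5,3,e)
branch 2 (rule r4):
nodes: 0:b, 1:b, 2:a, 3:a, 4:a
edges: (0,1,e); (2,3,e); (3,4,e)


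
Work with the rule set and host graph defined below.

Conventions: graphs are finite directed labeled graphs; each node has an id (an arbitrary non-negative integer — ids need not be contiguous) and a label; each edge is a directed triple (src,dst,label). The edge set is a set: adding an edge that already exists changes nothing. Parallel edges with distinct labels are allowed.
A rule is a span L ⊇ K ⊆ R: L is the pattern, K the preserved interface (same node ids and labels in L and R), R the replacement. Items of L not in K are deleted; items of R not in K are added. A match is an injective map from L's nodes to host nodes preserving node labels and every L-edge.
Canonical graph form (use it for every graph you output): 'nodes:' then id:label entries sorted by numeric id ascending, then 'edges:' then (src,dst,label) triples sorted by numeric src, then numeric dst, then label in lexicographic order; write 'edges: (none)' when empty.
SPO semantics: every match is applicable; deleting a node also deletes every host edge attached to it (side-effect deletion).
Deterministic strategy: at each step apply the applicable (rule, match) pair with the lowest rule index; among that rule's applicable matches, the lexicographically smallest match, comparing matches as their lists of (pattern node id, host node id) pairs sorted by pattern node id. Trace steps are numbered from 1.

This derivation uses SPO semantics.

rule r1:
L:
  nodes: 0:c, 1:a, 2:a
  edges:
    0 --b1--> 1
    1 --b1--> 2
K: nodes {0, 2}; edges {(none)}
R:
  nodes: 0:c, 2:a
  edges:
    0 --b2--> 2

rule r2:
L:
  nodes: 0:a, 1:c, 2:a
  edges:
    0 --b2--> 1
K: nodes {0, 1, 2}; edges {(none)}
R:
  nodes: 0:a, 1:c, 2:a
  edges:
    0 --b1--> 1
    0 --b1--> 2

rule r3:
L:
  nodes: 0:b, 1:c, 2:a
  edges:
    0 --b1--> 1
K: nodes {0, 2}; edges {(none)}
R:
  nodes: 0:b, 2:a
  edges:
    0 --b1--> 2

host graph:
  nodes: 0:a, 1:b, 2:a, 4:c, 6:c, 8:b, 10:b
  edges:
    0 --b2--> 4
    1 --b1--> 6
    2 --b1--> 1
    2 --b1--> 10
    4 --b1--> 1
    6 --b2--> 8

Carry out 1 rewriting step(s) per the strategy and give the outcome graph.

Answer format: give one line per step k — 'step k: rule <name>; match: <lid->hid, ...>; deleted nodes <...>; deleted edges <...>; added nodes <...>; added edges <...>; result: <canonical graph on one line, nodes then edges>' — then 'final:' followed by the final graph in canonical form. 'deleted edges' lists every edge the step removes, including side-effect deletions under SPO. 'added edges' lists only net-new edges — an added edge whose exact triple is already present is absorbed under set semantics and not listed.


step 1: rule r2; match: 0->0, 1->4, 2->2; deleted nodes (none); deleted edges (0,4,b2); added nodes (none); added edges (0,2,b1); (0,4,b1); result: nodes: 0:a, 1:b, 2:a, 4:c, 6:c, 8:b, 10:b edges: (0,2,b1); (0,4,b1); (1,6,b1); (2,1,b1); (2,10,b1); (4,1,b1); (6,8,b2)
final:
nodes: 0:a, 1:b, 2:a, 4:c, 6:c, 8:b, 10:b
edges: (0,2,b1); (0,4,b1); (1,6,b1); (2,1,b1); (2,10,b1); (4,1,b1); (6,8,b2)


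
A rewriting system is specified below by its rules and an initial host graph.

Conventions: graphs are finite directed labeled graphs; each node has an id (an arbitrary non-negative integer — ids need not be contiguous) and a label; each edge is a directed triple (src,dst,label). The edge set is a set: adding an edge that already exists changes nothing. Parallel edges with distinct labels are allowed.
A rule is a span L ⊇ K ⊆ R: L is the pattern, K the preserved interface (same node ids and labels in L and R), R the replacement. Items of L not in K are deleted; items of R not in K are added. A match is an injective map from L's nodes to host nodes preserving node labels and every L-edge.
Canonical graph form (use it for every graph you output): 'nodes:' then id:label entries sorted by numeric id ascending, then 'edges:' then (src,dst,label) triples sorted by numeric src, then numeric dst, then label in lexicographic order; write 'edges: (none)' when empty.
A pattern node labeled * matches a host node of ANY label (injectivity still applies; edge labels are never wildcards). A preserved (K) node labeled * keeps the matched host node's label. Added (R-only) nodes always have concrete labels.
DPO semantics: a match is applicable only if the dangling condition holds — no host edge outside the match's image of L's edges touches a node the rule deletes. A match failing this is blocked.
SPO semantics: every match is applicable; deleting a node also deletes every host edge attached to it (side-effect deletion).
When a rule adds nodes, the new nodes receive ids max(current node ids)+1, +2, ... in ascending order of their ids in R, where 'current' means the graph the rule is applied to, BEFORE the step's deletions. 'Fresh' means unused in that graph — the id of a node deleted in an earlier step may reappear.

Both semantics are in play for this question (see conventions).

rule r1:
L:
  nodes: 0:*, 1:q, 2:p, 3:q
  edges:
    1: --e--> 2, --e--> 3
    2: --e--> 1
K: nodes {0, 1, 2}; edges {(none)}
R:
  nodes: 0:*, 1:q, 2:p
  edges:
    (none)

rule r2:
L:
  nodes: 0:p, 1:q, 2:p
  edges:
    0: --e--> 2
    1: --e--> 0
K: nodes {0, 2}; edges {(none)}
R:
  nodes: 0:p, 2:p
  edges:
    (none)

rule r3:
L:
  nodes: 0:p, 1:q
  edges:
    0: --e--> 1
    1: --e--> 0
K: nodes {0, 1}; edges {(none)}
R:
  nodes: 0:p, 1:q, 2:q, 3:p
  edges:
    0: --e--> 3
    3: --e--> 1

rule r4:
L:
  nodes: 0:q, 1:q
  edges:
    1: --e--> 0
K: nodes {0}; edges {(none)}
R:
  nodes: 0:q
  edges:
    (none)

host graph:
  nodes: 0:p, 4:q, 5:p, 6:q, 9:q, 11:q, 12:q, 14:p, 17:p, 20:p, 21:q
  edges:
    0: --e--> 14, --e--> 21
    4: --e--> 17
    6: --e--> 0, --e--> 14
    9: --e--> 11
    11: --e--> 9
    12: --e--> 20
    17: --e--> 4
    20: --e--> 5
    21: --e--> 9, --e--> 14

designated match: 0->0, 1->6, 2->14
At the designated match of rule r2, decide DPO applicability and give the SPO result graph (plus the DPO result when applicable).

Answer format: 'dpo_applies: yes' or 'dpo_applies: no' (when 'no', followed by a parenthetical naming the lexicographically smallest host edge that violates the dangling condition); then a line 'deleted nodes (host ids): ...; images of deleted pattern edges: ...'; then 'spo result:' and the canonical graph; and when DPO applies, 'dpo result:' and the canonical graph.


dpo_applies: no
(the rule deletes node 6, which keeps host edge (6,14,e) outside the match image — the dangling condition fails, DPO blocks; SPO proceeds and side-deletes such edges)
deleted nodes (host ids): 6; images of deleted pattern edges: (0,14,e); (6,0,e)
spo result:
nodes: 0:p, 4:q, 5:p, 9:q, 11:q, 12:q, 14:p, 17:p, 20:p, 21:q
edges: (0,21,e); (4,17,e); (9,11,e); (11,9,e); (12,20,e); (17,4,e); (20,5,e); (21,9,e); (21,14,e)


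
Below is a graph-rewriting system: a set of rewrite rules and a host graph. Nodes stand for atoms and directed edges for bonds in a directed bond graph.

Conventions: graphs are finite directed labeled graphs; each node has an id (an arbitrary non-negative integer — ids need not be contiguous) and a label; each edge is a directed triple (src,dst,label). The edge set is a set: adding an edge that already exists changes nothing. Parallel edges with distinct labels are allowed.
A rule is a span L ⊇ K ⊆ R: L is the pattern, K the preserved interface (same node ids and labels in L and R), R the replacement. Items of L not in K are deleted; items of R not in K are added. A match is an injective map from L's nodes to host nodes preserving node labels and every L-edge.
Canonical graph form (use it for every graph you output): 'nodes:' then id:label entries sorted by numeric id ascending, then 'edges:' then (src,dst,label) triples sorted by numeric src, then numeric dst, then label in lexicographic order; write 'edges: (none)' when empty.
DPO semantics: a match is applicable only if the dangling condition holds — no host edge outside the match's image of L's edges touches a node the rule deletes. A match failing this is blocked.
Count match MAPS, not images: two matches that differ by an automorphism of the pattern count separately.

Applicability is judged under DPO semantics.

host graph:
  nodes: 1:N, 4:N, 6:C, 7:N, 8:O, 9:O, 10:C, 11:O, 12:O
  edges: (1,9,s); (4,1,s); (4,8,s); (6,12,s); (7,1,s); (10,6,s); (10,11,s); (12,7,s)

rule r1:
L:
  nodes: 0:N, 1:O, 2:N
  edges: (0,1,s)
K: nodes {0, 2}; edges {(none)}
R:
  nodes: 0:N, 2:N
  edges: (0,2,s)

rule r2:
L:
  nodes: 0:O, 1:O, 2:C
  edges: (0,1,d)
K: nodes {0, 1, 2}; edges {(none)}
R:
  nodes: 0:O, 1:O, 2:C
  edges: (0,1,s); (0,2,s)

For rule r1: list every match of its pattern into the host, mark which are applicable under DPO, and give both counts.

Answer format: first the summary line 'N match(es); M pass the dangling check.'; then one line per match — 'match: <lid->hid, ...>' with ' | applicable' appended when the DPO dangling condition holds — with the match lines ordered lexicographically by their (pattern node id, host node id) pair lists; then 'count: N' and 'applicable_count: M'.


4 match(es); 4 pass the dangling check.
match: 0->1, 1->9, 2->4 | applicable
match: 0->1, 1->9, 2->7 | applicable
match: 0->4, 1->8, 2->1 | applicable
match: 0->4, 1->8, 2->7 | applicable
count: 4
applicable_count: 4


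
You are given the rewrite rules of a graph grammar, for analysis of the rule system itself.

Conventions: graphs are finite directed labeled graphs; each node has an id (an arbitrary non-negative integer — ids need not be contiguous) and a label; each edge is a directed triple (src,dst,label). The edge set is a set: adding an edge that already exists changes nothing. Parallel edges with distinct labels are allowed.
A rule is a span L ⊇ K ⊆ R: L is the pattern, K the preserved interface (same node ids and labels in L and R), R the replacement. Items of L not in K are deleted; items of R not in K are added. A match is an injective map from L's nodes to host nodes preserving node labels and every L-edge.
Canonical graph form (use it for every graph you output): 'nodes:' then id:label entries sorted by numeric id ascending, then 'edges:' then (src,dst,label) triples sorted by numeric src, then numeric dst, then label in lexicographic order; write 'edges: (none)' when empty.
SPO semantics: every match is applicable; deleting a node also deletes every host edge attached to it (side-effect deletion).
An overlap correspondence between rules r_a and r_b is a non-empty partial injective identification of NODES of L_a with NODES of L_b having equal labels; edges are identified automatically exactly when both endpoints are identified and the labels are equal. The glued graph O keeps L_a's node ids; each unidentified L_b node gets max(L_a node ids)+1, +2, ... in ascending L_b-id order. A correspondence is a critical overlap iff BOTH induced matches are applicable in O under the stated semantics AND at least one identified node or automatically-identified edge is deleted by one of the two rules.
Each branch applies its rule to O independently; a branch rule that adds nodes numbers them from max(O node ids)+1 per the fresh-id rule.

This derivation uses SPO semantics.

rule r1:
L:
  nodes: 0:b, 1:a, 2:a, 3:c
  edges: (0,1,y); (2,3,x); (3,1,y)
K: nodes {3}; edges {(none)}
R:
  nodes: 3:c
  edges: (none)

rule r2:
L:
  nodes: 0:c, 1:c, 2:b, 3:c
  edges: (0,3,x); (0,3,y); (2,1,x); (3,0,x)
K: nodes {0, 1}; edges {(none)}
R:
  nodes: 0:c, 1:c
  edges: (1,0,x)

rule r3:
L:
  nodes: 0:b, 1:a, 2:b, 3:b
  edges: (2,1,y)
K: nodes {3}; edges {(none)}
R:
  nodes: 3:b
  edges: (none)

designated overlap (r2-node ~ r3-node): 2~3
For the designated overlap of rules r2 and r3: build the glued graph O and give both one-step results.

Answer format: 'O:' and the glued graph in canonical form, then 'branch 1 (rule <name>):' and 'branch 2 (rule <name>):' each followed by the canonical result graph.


O:
nodes: 0:c, 1:c, 2:b, 3:c, 4:b, 5:a, 6:b
edges: (0,3,x); (0,3,y); (2,1,x); (3,0,x); (6,5,y)
branch 1 (rule r2):
nodes: 0:c, 1:c, 4:b, 5:a, 6:b
edges: (1,0,x); (6,5,y)
branch 2 (rule r3):
nodes: 0:c, 1:c, 2:b, 3:c
edges: (0,3,x); (0,3,y); (2,1,x); (3,0,x)


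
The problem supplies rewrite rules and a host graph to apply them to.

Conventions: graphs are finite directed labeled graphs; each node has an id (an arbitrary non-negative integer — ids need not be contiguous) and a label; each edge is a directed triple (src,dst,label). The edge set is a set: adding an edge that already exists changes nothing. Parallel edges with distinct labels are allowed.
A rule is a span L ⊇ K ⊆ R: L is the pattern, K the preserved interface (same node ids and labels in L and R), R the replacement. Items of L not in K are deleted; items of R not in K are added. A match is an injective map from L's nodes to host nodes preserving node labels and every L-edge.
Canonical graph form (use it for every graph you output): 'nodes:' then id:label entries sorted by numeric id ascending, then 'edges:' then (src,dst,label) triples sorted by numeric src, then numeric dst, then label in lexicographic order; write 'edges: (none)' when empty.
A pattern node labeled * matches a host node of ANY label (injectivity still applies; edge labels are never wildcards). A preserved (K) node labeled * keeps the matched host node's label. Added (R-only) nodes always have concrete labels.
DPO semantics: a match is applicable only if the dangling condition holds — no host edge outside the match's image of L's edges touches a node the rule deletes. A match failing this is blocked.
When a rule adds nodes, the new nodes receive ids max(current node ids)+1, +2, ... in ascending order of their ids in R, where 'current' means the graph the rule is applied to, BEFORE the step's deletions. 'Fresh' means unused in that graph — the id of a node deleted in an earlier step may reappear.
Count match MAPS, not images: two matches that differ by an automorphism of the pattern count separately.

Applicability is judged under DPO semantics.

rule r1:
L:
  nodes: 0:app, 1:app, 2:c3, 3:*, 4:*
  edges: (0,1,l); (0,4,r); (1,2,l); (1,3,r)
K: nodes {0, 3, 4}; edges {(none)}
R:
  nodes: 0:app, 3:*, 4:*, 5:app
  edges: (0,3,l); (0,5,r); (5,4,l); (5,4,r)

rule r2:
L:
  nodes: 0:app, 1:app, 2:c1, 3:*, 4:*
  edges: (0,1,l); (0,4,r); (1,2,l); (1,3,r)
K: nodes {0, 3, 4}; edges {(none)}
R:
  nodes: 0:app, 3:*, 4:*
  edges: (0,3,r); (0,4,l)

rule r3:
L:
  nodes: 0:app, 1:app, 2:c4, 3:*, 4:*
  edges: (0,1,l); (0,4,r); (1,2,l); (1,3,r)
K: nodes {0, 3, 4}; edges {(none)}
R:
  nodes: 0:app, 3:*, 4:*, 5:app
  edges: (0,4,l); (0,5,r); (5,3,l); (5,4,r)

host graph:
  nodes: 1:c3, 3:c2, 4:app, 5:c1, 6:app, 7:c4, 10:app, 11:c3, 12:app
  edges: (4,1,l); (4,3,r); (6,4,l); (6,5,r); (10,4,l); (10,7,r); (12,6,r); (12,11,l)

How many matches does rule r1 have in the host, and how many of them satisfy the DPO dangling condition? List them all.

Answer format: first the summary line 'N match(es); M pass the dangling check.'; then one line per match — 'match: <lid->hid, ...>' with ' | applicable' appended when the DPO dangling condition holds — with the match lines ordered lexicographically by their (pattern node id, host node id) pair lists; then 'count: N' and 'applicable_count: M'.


2 match(es); 0 pass the dangling check.
match: 0->6, 1->4, 2->1, 3->3, 4->5
match: 0->10, 1->4, 2->1, 3->3, 4->7
count: 2
applicable_count: 0


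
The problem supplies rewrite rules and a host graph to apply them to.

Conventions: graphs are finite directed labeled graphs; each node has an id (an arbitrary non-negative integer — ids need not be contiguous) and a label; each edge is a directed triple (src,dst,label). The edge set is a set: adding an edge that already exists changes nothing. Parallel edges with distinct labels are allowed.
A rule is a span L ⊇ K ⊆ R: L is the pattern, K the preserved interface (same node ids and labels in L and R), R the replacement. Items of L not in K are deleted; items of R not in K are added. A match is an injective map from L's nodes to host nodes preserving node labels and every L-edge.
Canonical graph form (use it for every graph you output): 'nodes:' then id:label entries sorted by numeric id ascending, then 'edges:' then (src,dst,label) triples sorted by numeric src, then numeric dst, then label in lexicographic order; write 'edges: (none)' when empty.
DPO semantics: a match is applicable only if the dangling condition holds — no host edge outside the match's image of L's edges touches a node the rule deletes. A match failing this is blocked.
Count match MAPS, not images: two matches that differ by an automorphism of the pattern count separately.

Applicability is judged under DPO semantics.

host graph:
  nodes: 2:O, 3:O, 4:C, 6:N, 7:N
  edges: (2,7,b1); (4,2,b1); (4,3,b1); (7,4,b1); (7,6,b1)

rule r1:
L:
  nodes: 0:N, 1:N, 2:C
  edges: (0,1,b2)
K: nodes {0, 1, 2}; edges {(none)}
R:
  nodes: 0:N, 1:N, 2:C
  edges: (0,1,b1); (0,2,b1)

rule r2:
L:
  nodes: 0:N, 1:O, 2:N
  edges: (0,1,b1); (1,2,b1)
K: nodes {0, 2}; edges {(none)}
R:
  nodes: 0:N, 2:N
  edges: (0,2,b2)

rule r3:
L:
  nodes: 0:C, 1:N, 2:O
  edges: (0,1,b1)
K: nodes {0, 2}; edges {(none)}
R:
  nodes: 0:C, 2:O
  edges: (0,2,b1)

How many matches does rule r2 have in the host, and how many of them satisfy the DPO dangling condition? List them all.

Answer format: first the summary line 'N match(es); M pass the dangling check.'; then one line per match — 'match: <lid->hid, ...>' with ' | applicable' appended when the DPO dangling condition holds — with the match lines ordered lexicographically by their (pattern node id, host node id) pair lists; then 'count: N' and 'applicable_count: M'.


0 match(es); 0 pass the dangling check.
count: 0
applicable_count: 0


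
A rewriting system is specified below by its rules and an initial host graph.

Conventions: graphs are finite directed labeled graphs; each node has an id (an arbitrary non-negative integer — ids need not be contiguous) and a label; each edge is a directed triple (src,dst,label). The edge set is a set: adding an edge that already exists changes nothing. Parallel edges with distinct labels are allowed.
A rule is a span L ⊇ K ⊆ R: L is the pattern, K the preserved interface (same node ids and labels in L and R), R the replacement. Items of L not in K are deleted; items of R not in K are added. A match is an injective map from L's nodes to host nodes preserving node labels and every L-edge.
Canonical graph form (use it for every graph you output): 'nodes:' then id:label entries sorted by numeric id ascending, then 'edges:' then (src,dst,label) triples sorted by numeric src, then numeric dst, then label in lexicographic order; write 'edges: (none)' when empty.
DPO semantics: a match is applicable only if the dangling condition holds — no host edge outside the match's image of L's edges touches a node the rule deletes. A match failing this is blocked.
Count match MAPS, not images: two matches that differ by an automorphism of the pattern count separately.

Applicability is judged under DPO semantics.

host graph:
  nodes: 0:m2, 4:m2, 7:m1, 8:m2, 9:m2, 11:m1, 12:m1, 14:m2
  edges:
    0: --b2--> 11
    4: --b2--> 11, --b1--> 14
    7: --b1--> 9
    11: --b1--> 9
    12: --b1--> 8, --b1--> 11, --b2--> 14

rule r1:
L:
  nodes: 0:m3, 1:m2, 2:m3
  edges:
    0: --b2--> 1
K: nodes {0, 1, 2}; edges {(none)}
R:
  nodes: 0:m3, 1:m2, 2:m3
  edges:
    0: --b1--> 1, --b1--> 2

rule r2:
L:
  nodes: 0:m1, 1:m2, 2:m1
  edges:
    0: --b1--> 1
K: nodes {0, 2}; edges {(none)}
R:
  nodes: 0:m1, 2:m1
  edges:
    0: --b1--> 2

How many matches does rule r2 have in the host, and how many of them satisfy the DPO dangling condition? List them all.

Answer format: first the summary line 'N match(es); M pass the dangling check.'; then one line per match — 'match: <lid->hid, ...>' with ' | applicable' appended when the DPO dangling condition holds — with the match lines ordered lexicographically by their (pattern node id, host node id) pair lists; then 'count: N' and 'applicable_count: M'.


6 match(es); 2 pass the dangling check.
match: 0->7, 1->9, 2->11
match: 0->7, 1->9, 2->12
match: 0->11, 1->9, 2->7
match: 0->11, 1->9, 2->12
match: 0->12, 1->8, 2->7 | applicable
match: 0->12, 1->8, 2->11 | applicable
count: 6
applicable_count: 2


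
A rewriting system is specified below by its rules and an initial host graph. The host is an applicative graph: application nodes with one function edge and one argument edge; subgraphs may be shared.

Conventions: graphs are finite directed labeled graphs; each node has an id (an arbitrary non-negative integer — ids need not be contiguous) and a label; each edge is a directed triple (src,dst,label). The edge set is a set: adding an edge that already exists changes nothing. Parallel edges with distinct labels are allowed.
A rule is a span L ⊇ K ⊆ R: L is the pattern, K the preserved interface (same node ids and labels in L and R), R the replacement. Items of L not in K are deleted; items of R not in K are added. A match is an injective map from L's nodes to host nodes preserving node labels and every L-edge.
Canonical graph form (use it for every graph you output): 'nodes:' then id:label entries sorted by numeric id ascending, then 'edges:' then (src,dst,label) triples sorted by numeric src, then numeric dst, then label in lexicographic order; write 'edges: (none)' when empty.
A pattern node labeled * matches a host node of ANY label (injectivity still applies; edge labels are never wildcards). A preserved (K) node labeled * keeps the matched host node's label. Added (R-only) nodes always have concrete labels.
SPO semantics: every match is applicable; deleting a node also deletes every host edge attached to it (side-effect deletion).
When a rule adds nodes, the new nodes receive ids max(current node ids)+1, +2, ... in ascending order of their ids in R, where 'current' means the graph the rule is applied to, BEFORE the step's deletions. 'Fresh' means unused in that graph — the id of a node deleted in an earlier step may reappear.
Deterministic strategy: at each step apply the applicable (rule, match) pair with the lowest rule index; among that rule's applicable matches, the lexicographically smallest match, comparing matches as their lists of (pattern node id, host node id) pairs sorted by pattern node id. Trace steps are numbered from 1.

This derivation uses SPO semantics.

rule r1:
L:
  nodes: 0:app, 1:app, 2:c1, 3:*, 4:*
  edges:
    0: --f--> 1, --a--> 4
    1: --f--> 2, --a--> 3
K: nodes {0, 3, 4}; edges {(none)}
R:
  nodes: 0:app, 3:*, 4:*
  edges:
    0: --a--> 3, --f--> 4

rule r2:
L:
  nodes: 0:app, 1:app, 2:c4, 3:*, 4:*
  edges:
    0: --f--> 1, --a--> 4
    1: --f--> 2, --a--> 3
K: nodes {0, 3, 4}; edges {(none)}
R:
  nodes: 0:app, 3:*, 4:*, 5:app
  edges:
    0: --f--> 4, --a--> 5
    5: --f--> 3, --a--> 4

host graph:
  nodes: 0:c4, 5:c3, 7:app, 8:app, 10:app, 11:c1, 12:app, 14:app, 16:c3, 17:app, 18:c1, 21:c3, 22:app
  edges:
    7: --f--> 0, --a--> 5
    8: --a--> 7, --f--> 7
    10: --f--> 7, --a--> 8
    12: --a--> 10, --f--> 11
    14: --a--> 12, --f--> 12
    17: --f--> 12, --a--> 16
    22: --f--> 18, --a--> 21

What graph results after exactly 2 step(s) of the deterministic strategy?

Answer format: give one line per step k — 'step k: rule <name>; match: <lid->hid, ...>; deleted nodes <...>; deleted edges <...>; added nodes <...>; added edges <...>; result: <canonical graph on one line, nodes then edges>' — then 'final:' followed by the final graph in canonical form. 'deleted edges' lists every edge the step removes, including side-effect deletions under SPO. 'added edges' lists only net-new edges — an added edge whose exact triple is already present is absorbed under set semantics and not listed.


step 1: rule r1; match: 0->17, 1->12, 2->11, 3->10, 4->16; deleted nodes 11, 12; deleted edges (12,10,a); (12,11,f); (14,12,a); (14,12,f); (17,12,f); (17,16,a); added nodes (none); added edges (17,10,a); (17,16,f); result: nodes: 0:c4, 5:c3, 7:app, 8:app, 10:app, 14:app, 16:c3, 17:app, 18:c1, 21:c3, 22:app edges: (7,0,f); (7,5,a); (8,7,a); (8,7,f); (10,7,f); (10,8,a); (17,10,a); (17,16,f); (22,18,f); (22,21,a)
step 2: rule r2; match: 0->10, 1->7, 2->0, 3->5, 4->8; deleted nodes 0, 7; deleted edges (7,0,f); (7,5,a); (8,7,a); (8,7,f); (10,7,f); (10,8,a); added nodes 23; added edges (10,8,f); (10,23,a); (23,5,f); (23,8,a); result: nodes: 5:c3, 8:app, 10:app, 14:app, 16:c3, 17:app, 18:c1, 21:c3, 22:app, 23:app edges: (10,8,f); (10,23,a); (17,10,a); (17,16,f); (22,18,f); (22,21,a); (23,5,f); (23,8,a)
final:
nodes: 5:c3, 8:app, 10:app, 14:app, 16:c3, 17:app, 18:c1, 21:c3, 22:app, 23:app
edges: (10,8,f); (10,23,a); (17,10,a); (17,16,f); (22,18,f); (22,21,a); (23,5,f); (23,8,a)


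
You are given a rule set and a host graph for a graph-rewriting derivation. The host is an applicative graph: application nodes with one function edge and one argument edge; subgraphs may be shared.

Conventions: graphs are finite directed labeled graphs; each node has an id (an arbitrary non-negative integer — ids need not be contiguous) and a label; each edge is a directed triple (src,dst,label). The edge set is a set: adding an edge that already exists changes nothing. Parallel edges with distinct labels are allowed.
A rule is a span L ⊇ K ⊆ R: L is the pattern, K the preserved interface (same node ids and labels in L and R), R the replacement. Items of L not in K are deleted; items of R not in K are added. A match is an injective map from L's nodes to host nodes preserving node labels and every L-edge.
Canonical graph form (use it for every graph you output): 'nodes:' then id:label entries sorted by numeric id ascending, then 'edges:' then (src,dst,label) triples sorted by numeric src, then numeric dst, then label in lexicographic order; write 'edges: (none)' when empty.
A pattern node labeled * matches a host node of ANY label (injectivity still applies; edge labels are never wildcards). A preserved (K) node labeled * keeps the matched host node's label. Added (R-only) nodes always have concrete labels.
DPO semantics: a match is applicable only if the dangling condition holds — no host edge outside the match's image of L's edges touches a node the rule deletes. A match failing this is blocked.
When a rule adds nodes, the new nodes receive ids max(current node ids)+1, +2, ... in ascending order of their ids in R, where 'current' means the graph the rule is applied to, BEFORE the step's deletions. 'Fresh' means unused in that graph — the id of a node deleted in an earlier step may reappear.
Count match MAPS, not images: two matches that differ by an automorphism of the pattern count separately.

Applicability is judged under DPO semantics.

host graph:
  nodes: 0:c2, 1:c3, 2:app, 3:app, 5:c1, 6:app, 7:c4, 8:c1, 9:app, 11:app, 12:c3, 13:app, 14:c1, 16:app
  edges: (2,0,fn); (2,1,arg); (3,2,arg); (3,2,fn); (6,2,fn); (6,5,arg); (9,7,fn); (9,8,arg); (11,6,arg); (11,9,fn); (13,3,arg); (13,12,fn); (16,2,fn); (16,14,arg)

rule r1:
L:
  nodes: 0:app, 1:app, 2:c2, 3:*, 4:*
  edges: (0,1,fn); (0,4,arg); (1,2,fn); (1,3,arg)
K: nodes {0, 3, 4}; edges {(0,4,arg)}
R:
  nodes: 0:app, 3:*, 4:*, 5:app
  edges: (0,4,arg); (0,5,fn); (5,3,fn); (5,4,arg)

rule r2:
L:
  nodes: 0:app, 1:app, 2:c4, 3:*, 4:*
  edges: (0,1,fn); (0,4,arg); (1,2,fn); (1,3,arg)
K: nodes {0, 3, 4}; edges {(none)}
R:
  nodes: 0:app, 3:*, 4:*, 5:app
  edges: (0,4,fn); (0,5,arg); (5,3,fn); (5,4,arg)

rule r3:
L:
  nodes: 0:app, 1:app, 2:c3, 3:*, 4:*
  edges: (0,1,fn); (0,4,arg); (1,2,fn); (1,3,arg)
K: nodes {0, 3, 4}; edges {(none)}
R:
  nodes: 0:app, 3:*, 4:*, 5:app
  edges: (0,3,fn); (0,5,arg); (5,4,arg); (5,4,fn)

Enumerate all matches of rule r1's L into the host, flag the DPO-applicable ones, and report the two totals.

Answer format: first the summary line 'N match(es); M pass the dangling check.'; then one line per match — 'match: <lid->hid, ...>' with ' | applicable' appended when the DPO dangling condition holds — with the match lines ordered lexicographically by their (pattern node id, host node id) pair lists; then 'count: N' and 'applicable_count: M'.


2 match(es); 0 pass the dangling check.
match: 0->6, 1->2, 2->0, 3->1, 4->5
match: 0->16, 1->2, 2->0, 3->1, 4->14
count: 2
applicable_count: 0
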